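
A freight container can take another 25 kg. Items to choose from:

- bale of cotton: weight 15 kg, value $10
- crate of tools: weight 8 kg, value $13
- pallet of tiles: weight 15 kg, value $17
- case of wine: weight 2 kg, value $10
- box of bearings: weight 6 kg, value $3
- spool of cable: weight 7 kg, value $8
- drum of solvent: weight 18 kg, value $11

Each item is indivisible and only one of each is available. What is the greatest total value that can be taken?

$40

This is a 0/1 knapsack; check combinations near the capacity.
- crate of tools+pallet of tiles+case of wine: weight 8+15+2=25, value 13+17+10=40
- pallet of tiles+case of wine+spool of cable: weight 15+2+7=24, value 17+10+8=35
- crate of tools+case of wine+box of bearings+spool of cable: weight 8+2+6+7=23, value 13+10+3+8=34
Best: $40.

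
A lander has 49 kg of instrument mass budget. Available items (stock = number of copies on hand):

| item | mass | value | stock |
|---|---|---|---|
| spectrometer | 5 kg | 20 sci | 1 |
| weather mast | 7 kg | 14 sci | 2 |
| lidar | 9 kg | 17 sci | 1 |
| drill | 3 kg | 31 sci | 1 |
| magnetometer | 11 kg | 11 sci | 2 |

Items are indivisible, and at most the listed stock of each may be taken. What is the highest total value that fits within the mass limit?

107 sci

Best selections within mass 49 and stock limits:
- 1×spectrometer + 2×weather mast + 1×lidar + 1×drill + 1×magnetometer: mass 42, value 107
- 1×spectrometer + 1×weather mast + 1×lidar + 1×drill + 2×magnetometer: mass 46, value 104
Best: 107 sci.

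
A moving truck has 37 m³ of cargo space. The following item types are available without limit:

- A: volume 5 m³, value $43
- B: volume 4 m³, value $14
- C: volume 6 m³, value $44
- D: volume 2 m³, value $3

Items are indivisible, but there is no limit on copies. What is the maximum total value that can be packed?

Best value-per-unit is A at 43/5; filling with it alone gives 7×43 = 301.
Optimal mix: 7×A + 1×D → volume 37, value 304.

$304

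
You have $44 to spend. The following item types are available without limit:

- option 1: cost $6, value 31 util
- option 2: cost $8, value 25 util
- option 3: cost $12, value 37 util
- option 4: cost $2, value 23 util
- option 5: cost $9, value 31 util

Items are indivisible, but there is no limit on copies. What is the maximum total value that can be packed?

506 util

Best value-per-unit is option 4 at 23/2, and filling with it alone uses cost 22×2=44. No mix of the others beats 22×23 = 506.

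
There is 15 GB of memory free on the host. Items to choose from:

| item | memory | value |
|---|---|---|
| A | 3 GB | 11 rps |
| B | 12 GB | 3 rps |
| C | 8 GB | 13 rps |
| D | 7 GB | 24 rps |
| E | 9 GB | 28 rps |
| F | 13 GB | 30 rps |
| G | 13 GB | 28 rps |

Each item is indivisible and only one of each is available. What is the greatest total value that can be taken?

39 rps

This is a 0/1 knapsack; check combinations near the capacity.
- A+E: memory 3+9=12, value 11+28=39
- C+D: memory 8+7=15, value 13+24=37
- A+D: memory 3+7=10, value 11+24=35
Best: 39 rps.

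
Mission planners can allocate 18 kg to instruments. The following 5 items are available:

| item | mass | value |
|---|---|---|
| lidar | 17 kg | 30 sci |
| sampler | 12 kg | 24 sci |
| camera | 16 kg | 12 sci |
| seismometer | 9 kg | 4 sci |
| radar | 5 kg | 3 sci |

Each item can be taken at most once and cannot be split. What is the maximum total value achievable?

30 sci

This is a 0/1 knapsack; check combinations near the capacity.
- lidar: mass 17, value 30
- sampler+radar: mass 12+5=17, value 24+3=27
- sampler: mass 12, value 24
Best: 30 sci.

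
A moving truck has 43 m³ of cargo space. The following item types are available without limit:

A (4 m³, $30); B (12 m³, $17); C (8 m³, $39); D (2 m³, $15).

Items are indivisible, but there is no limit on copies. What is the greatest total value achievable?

$315

Best value-per-unit is A at 30/4; filling with it alone gives 10×30 = 300.
Optimal mix: 10×A + 1×D → volume 42, value 315.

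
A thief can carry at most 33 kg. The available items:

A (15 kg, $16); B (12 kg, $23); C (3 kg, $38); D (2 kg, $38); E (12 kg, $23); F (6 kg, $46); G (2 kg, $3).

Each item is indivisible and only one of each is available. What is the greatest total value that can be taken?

Check high-value combinations within 33 kg:
- B+C+D+F+G: weight 12+3+2+6+2=25, value 23+38+38+46+3=148
- C+D+E+F+G: weight 3+2+12+6+2=25, value 38+38+23+46+3=148
- B+C+D+F: weight 12+3+2+6=23, value 23+38+38+46=145
- C+D+E+F: weight 3+2+12+6=23, value 38+38+23+46=145
- A+C+D+F+G: weight 15+3+2+6+2=28, value 16+38+38+46+3=141
Best: $148.

$148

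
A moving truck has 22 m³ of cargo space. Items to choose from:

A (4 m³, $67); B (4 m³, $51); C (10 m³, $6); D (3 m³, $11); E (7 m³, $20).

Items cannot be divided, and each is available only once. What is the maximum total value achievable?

This is a 0/1 knapsack; check combinations near the capacity.
- A+B+D+E: volume 4+4+3+7=18, value 67+51+11+20=149
- A+B+E: volume 4+4+7=15, value 67+51+20=138
- A+B+C+D: volume 4+4+10+3=21, value 67+51+6+11=135
- A+B+D: volume 4+4+3=11, value 67+51+11=129
Best: $149.

$149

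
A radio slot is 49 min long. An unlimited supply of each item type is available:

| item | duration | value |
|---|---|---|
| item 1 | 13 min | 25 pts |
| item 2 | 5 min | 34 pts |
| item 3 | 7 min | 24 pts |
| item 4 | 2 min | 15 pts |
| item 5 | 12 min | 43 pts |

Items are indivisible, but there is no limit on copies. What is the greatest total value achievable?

Best value-per-unit is item 4 at 15/2; filling with it alone gives 24×15 = 360.
Optimal mix: 1×item 2 + 22×item 4 → duration 49, value 364.

364 pts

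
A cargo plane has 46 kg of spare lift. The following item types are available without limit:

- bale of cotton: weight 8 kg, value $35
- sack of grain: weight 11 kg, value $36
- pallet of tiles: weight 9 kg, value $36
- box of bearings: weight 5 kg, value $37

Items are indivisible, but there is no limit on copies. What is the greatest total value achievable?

$333

Best value-per-unit is box of bearings at 37/5, and filling with it alone uses weight 9×5=45. No mix of the others beats 9×37 = 333.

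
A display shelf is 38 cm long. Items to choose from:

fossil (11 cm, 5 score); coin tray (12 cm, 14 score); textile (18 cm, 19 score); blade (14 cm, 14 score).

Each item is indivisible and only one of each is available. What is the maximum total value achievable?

Check high-value combinations within 38 cm:
- coin tray+textile: length 12+18=30, value 14+19=33
- textile+blade: length 18+14=32, value 19+14=33
- fossil+coin tray+blade: length 11+12+14=37, value 5+14+14=33
- coin tray+blade: length 12+14=26, value 14+14=28
Best: 33 score.

33 score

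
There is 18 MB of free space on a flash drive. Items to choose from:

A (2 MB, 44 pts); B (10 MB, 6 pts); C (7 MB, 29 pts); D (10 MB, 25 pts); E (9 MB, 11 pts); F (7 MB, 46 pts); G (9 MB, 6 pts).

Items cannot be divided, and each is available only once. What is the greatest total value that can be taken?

119 pts

Check high-value combinations within 18 MB:
- A+C+F: size 2+7+7=16, value 44+29+46=119
- A+E+F: size 2+9+7=18, value 44+11+46=101
- A+F+G: size 2+7+9=18, value 44+46+6=96
Best: 119 pts.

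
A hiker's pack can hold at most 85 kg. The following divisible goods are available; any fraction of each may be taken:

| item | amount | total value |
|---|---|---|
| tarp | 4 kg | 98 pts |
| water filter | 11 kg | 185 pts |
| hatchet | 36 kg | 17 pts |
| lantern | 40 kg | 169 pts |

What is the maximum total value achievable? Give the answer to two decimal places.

Take in order of value per unit:
- tarp (98/4 per unit): all 4 → value 98, running total 98.00
- water filter (185/11 per unit): all 11 → value 185, running total 283.00
- lantern (169/40 per unit): all 40 → value 169, running total 452.00
- hatchet (17/36 per unit): 30 of 36 → value 30×17/36 = 14.1667, running total 466.17
Total 466.17.

466.17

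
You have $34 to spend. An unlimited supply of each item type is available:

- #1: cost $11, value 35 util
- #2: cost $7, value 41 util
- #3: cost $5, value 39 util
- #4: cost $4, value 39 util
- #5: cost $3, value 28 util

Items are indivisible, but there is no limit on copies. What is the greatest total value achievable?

Best value-per-unit is #4 at 39/4; filling with it alone gives 8×39 = 312.
Optimal mix: 7×#4 + 2×#5 → cost 34, value 329.

329 util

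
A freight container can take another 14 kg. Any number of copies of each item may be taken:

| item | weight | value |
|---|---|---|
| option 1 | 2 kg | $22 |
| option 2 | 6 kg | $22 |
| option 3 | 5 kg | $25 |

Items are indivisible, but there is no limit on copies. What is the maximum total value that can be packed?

$154

Best value-per-unit is option 1 at 22/2, and filling with it alone uses weight 7×2=14. No mix of the others beats 7×22 = 154.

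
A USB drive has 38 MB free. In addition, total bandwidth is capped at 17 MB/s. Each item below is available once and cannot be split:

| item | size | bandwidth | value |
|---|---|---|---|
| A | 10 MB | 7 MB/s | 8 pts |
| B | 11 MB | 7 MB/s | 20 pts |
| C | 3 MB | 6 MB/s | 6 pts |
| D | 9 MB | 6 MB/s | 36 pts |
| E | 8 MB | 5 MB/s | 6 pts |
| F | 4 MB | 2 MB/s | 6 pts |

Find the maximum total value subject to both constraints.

Feasible sets respecting both limits:
- B+D+F: size 24, bandwidth 15, value 62
- B+D: size 20, bandwidth 13, value 56
- A+D+F: size 23, bandwidth 15, value 50
Best: 62 pts.

62 pts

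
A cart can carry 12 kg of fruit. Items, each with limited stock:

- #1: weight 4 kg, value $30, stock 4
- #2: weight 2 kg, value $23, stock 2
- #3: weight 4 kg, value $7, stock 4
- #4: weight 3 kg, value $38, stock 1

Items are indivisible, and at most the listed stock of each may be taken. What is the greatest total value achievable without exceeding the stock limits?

Best selections within weight 12 and stock limits:
- 1×#1 + 2×#2 + 1×#4: weight 11, value 114
- 2×#1 + 2×#2: weight 12, value 106
- 2×#1 + 1×#4: weight 11, value 98
Best: $114.

$114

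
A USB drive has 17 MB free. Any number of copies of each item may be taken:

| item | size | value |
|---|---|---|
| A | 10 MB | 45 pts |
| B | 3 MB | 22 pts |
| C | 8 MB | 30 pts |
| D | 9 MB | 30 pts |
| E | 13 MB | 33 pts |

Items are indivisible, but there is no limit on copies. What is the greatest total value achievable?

Best value-per-unit is B at 22/3, and filling with it alone uses size 5×3=15. No mix of the others beats 5×22 = 110.

110 pts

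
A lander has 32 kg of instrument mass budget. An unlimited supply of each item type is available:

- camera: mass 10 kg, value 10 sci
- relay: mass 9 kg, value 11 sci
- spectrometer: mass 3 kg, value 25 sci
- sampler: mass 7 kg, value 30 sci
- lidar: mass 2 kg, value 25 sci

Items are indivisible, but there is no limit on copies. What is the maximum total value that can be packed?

400 sci

Best value-per-unit is lidar at 25/2, and filling with it alone uses mass 16×2=32. No mix of the others beats 16×25 = 400.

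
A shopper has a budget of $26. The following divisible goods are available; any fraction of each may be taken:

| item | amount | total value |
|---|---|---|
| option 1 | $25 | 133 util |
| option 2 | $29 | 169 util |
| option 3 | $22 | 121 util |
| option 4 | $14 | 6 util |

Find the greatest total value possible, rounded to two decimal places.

151.52

Take in order of value per unit:
- option 2 (169/29 per unit): 26 of 29 → value 26×169/29 = 151.5172, running total 151.52
Total 151.52.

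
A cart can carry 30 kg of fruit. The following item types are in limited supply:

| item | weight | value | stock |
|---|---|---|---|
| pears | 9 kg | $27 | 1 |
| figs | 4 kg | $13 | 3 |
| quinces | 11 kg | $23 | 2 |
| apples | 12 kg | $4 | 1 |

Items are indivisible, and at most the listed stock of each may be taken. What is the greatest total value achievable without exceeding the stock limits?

Best selections within weight 30 and stock limits:
- 1×pears + 2×figs + 1×quinces: weight 28, value 76
- 2×figs + 2×quinces: weight 30, value 72
Best: $76.

$76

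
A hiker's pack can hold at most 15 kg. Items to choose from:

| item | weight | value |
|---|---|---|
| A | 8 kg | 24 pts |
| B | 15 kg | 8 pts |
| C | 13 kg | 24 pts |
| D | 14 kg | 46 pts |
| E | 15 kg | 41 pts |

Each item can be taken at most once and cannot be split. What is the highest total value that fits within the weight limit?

46 pts

This is a 0/1 knapsack; check combinations near the capacity.
- D: weight 14, value 46
- E: weight 15, value 41
- A: weight 8, value 24
- C: weight 13, value 24
Best: 46 pts.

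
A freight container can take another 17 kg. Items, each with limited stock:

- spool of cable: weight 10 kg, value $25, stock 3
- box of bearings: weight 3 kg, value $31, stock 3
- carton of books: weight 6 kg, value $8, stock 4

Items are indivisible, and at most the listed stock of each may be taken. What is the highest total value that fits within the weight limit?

$101

Best selections within weight 17 and stock limits:
- 3×box of bearings + 1×carton of books: weight 15, value 101
- 3×box of bearings: weight 9, value 93
- 1×spool of cable + 2×box of bearings: weight 16, value 87
Best: $101.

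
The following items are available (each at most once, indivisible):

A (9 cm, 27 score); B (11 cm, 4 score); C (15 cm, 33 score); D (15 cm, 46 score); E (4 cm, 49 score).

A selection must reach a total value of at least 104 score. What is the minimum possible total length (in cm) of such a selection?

28

Subsets with value ≥ 104, sorted by total length:
- A+D+E: length 28, value 122
- A+C+E: length 28, value 109
- C+D+E: length 34, value 128
Minimum length: 28 cm.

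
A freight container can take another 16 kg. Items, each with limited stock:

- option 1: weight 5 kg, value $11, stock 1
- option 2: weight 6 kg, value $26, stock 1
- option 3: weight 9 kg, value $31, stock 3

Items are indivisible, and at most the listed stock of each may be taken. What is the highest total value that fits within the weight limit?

$57

Top feasible selections:
- 1×option 2 + 1×option 3: weight 15, value 57
- 1×option 1 + 1×option 3: weight 14, value 42
- 1×option 1 + 1×option 2: weight 11, value 37
- 1×option 3: weight 9, value 31
Best: $57.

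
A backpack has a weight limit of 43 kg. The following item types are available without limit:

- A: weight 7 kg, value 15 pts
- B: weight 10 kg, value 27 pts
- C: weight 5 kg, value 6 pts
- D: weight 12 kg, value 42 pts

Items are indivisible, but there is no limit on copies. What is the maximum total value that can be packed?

141 pts

Best value-per-unit is D at 42/12; filling with it alone gives 3×42 = 126.
Optimal mix: 1×A + 3×D → weight 43, value 141.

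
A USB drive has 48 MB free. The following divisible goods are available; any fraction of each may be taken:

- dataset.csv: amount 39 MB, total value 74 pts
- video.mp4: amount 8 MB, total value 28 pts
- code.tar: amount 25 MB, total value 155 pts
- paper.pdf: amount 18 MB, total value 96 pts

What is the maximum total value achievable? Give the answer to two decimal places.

Take in order of value per unit:
- code.tar (155/25 per unit): all 25 → value 155, running total 155.00
- paper.pdf (96/18 per unit): all 18 → value 96, running total 251.00
- video.mp4 (28/8 per unit): 5 of 8 → value 5×28/8 = 17.5000, running total 268.50
Total 268.50.

268.50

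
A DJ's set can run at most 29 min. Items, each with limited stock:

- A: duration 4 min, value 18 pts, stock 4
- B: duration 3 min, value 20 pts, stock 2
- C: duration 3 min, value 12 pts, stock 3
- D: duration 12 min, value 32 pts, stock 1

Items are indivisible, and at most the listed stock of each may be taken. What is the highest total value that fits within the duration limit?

136 pts

Best selections within duration 29 and stock limits:
- 4×A + 2×B + 2×C: duration 28, value 136
- 3×A + 2×B + 3×C: duration 27, value 130
- 4×A + 1×B + 3×C: duration 28, value 128
Best: 136 pts.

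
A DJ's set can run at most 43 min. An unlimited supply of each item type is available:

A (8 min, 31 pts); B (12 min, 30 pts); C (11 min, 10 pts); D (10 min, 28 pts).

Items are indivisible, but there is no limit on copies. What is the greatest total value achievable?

155 pts

Best value-per-unit is A at 31/8, and filling with it alone uses duration 5×8=40. No mix of the others beats 5×31 = 155.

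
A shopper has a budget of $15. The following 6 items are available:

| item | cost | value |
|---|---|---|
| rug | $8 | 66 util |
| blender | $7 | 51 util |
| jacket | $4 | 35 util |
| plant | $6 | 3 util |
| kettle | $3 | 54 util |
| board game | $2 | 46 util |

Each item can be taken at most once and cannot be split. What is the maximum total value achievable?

Check high-value combinations within $15:
- rug+kettle+board game: cost 8+3+2=13, value 66+54+46=166
- rug+jacket+kettle: cost 8+4+3=15, value 66+35+54=155
- blender+kettle+board game: cost 7+3+2=12, value 51+54+46=151
Best: 166 util.

166 util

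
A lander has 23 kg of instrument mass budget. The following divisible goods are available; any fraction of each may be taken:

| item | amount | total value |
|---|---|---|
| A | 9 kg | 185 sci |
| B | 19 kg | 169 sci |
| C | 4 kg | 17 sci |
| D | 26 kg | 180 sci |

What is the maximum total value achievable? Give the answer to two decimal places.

309.53

Take in order of value per unit:
- A (185/9 per unit): all 9 → value 185, running total 185.00
- B (169/19 per unit): 14 of 19 → value 14×169/19 = 124.5263, running total 309.53
Total 309.53.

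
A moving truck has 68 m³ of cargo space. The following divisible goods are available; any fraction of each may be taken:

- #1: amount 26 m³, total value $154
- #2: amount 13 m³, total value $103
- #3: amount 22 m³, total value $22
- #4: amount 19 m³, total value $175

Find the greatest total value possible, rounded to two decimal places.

Take in order of value per unit:
- #4 (175/19 per unit): all 19 → value 175, running total 175.00
- #2 (103/13 per unit): all 13 → value 103, running total 278.00
- #1 (154/26 per unit): all 26 → value 154, running total 432.00
- #3 (22/22 per unit): 10 of 22 → value 10×22/22 = 10.0000, running total 442.00
Total 442.00.

442.00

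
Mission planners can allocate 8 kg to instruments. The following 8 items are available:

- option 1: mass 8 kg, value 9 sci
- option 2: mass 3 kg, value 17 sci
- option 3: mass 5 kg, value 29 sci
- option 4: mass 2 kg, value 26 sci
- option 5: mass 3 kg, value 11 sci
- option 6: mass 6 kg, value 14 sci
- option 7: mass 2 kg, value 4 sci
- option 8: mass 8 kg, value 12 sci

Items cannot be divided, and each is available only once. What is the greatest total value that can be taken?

This is a 0/1 knapsack; check combinations near the capacity.
- option 3+option 4: mass 5+2=7, value 29+26=55
- option 2+option 4+option 5: mass 3+2+3=8, value 17+26+11=54
- option 2+option 4+option 7: mass 3+2+2=7, value 17+26+4=47
- option 2+option 3: mass 3+5=8, value 17+29=46
Best: 55 sci.

55 sci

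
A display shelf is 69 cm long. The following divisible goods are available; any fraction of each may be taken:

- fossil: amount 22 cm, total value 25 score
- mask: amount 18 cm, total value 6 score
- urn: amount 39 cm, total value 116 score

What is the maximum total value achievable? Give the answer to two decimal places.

143.67

Take in order of value per unit:
- urn (116/39 per unit): all 39 → value 116, running total 116.00
- fossil (25/22 per unit): all 22 → value 25, running total 141.00
- mask (6/18 per unit): 8 of 18 → value 8×6/18 = 2.6667, running total 143.67
Total 143.67.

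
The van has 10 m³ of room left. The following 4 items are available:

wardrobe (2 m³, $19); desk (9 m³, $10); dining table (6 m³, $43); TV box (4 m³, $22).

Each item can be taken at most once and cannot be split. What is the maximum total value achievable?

$65

Check high-value combinations within 10 m³:
- dining table+TV box: volume 6+4=10, value 43+22=65
- wardrobe+dining table: volume 2+6=8, value 19+43=62
- dining table: volume 6, value 43
- wardrobe+TV box: volume 2+4=6, value 19+22=41
Best: $65.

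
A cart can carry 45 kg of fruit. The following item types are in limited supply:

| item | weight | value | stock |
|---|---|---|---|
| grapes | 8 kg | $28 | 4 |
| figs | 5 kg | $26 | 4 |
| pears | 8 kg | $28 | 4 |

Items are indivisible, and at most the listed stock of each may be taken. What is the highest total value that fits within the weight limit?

Top feasible selections:
- 4×figs + 3×pears: weight 44, value 188
- 1×grapes + 4×figs + 2×pears: weight 44, value 188
Best: $188.

$188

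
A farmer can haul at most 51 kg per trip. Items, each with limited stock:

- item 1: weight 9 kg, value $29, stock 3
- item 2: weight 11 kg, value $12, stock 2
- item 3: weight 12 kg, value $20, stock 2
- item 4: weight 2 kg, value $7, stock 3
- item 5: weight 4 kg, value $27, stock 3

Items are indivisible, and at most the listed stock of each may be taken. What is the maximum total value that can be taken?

$189

Top feasible selections:
- 3×item 1 + 3×item 4 + 3×item 5: weight 45, value 189
- 3×item 1 + 1×item 3 + 3×item 5: weight 51, value 188
- 3×item 1 + 2×item 4 + 3×item 5: weight 43, value 182
Best: $189.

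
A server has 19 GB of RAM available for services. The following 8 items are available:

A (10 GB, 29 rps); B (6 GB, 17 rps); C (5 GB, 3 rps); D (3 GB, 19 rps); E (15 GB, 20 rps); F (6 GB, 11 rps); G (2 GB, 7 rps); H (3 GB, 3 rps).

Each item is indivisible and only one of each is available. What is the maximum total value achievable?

Check high-value combinations within 19 GB:
- A+B+D: memory 10+6+3=19, value 29+17+19=65
- A+D+F: memory 10+3+6=19, value 29+19+11=59
- A+D+G+H: memory 10+3+2+3=18, value 29+19+7+3=58
- A+D+G: memory 10+3+2=15, value 29+19+7=55
- B+D+F+G: memory 6+3+6+2=17, value 17+19+11+7=54
Best: 65 rps.

65 rps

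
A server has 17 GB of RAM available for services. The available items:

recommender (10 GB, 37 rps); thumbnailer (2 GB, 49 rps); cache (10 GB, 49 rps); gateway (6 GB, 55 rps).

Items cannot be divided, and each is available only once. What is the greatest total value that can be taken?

Check high-value combinations within 17 GB:
- thumbnailer+gateway: memory 2+6=8, value 49+55=104
- cache+gateway: memory 10+6=16, value 49+55=104
- thumbnailer+cache: memory 2+10=12, value 49+49=98
Best: 104 rps.

104 rps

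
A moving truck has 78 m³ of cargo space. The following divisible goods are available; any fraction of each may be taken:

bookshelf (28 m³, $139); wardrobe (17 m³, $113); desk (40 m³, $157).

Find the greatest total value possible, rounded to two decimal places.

Take in order of value per unit:
- wardrobe (113/17 per unit): all 17 → value 113, running total 113.00
- bookshelf (139/28 per unit): all 28 → value 139, running total 252.00
- desk (157/40 per unit): 33 of 40 → value 33×157/40 = 129.5250, running total 381.53
Total 381.53.

381.53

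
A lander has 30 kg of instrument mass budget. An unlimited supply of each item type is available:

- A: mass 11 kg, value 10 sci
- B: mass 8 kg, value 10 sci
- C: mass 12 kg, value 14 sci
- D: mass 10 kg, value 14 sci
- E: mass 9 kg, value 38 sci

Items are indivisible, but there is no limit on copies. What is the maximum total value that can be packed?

114 sci

Best value-per-unit is E at 38/9, and filling with it alone uses mass 3×9=27. No mix of the others beats 3×38 = 114.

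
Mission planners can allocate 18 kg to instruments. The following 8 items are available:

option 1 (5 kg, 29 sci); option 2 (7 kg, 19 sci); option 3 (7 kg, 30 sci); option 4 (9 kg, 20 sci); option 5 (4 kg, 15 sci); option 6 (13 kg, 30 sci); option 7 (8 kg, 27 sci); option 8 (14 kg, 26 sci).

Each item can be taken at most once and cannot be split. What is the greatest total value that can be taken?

74 sci

Check high-value combinations within 18 kg:
- option 1+option 3+option 5: mass 5+7+4=16, value 29+30+15=74
- option 1+option 5+option 7: mass 5+4+8=17, value 29+15+27=71
- option 2+option 3+option 5: mass 7+7+4=18, value 19+30+15=64
- option 1+option 4+option 5: mass 5+9+4=18, value 29+20+15=64
- option 1+option 2+option 5: mass 5+7+4=16, value 29+19+15=63
Best: 74 sci.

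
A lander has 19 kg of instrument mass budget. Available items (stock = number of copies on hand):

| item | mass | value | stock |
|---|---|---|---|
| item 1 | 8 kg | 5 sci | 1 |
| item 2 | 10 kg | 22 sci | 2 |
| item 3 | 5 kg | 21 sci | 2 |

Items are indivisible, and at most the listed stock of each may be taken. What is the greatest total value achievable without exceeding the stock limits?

47 sci

Best selections within mass 19 and stock limits:
- 1×item 1 + 2×item 3: mass 18, value 47
- 1×item 2 + 1×item 3: mass 15, value 43
- 2×item 3: mass 10, value 42
- 1×item 1 + 1×item 2: mass 18, value 27
Best: 47 sci.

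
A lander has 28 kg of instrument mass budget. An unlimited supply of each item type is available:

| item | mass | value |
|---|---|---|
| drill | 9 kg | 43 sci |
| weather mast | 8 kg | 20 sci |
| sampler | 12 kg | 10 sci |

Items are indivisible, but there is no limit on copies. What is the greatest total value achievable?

129 sci

Best value-per-unit is drill at 43/9, and filling with it alone uses mass 3×9=27. No mix of the others beats 3×43 = 129.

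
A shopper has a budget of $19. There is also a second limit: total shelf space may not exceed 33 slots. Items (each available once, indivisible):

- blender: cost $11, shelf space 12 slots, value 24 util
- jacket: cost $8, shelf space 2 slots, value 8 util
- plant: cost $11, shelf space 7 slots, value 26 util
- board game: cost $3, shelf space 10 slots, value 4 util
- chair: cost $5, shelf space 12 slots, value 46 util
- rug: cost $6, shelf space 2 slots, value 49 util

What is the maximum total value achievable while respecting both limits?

Feasible sets respecting both limits:
- jacket+chair+rug: cost 19, shelf space 16, value 103
- board game+chair+rug: cost 14, shelf space 24, value 99
- chair+rug: cost 11, shelf space 14, value 95
- plant+board game+chair: cost 19, shelf space 29, value 76
Best: 103 util.

103 util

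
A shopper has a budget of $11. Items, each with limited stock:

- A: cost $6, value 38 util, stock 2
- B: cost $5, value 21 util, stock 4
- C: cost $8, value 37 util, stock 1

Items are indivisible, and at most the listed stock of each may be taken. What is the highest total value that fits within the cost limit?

59 util

Top feasible selections:
- 1×A + 1×B: cost 11, value 59
- 2×B: cost 10, value 42
Best: 59 util.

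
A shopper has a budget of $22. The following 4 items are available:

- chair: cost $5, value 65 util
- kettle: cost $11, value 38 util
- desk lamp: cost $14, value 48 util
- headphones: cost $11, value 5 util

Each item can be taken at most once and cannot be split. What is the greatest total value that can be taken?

113 util

Check high-value combinations within $22:
- chair+desk lamp: cost 5+14=19, value 65+48=113
- chair+kettle: cost 5+11=16, value 65+38=103
- chair+headphones: cost 5+11=16, value 65+5=70
Best: 113 util.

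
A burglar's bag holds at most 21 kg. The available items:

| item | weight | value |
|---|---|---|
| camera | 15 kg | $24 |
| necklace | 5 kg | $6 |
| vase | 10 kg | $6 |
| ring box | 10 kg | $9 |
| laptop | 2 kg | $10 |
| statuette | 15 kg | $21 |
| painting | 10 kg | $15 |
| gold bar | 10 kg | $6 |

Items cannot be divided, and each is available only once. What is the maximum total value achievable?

Check high-value combinations within 21 kg:
- camera+laptop: weight 15+2=17, value 24+10=34
- laptop+statuette: weight 2+15=17, value 10+21=31
- necklace+laptop+painting: weight 5+2+10=17, value 6+10+15=31
- camera+necklace: weight 15+5=20, value 24+6=30
- necklace+statuette: weight 5+15=20, value 6+21=27
Best: $34.

$34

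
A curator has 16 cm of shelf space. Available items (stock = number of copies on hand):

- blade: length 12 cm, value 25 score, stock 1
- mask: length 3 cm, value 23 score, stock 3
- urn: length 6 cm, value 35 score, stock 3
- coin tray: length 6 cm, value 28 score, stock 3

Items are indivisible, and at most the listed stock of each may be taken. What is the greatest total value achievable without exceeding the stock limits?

Best selections within length 16 and stock limits:
- 3×mask + 1×urn: length 15, value 104
- 3×mask + 1×coin tray: length 15, value 97
- 1×mask + 2×urn: length 15, value 93
Best: 104 score.

104 score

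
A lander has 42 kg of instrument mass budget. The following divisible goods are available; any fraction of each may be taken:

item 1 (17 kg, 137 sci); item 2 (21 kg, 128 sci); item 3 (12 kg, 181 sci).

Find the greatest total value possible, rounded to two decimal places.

Take in order of value per unit:
- item 3 (181/12 per unit): all 12 → value 181, running total 181.00
- item 1 (137/17 per unit): all 17 → value 137, running total 318.00
- item 2 (128/21 per unit): 13 of 21 → value 13×128/21 = 79.2381, running total 397.24
Total 397.24.

397.24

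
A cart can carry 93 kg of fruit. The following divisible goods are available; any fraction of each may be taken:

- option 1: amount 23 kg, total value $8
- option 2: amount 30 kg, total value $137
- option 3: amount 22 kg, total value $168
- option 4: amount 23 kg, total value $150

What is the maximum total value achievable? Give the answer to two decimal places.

461.26

Take in order of value per unit:
- option 3 (168/22 per unit): all 22 → value 168, running total 168.00
- option 4 (150/23 per unit): all 23 → value 150, running total 318.00
- option 2 (137/30 per unit): all 30 → value 137, running total 455.00
- option 1 (8/23 per unit): 18 of 23 → value 18×8/23 = 6.2609, running total 461.26
Total 461.26.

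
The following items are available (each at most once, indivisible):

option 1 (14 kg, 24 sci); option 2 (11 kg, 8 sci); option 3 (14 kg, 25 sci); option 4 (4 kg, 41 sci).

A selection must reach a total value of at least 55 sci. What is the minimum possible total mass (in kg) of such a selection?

Subsets with value ≥ 55, sorted by total mass:
- option 3+option 4: mass 18, value 66
- option 1+option 4: mass 18, value 65
- option 2+option 3+option 4: mass 29, value 74
- option 1+option 2+option 4: mass 29, value 73
Minimum mass: 18 kg.

18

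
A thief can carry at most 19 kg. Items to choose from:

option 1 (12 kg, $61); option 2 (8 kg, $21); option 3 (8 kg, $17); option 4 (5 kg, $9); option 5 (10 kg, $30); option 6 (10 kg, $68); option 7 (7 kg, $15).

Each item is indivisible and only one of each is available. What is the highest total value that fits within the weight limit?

Check high-value combinations within 19 kg:
- option 2+option 6: weight 8+10=18, value 21+68=89
- option 3+option 6: weight 8+10=18, value 17+68=85
- option 6+option 7: weight 10+7=17, value 68+15=83
- option 4+option 6: weight 5+10=15, value 9+68=77
Best: $89.

$89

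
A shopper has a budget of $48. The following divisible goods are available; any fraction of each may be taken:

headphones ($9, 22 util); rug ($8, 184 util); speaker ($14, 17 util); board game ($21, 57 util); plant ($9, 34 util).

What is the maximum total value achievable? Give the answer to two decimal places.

Take in order of value per unit:
- rug (184/8 per unit): all 8 → value 184, running total 184.00
- plant (34/9 per unit): all 9 → value 34, running total 218.00
- board game (57/21 per unit): all 21 → value 57, running total 275.00
- headphones (22/9 per unit): all 9 → value 22, running total 297.00
- speaker (17/14 per unit): 1 of 14 → value 1×17/14 = 1.2143, running total 298.21
Total 298.21.

298.21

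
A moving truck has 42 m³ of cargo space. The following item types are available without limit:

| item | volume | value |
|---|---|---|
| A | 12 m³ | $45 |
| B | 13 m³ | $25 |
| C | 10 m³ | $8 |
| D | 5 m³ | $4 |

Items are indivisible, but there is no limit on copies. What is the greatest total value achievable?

$139

Best value-per-unit is A at 45/12; filling with it alone gives 3×45 = 135.
Optimal mix: 3×A + 1×D → volume 41, value 139.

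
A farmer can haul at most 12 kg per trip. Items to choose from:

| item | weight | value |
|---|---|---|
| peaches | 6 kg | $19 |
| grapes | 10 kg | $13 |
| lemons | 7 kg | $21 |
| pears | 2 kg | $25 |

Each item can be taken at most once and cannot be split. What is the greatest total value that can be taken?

This is a 0/1 knapsack; check combinations near the capacity.
- lemons+pears: weight 7+2=9, value 21+25=46
- peaches+pears: weight 6+2=8, value 19+25=44
- grapes+pears: weight 10+2=12, value 13+25=38
Best: $46.

$46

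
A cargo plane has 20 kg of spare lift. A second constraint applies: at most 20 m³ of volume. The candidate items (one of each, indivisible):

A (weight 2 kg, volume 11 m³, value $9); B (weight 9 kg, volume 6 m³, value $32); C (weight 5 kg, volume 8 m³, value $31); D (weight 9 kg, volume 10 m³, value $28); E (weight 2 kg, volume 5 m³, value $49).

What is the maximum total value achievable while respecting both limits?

$112

Feasible sets respecting both limits:
- B+C+E: weight 16, volume 19, value 112
- B+E: weight 11, volume 11, value 81
- C+E: weight 7, volume 13, value 80
- D+E: weight 11, volume 15, value 77
Best: $112.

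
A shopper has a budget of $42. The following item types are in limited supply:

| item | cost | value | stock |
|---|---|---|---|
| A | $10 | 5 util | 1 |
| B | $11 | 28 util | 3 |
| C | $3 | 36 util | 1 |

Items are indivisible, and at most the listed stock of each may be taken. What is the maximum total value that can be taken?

Top feasible selections:
- 3×B + 1×C: cost 36, value 120
- 1×A + 2×B + 1×C: cost 35, value 97
- 2×B + 1×C: cost 25, value 92
- 3×B: cost 33, value 84
Best: 120 util.

120 util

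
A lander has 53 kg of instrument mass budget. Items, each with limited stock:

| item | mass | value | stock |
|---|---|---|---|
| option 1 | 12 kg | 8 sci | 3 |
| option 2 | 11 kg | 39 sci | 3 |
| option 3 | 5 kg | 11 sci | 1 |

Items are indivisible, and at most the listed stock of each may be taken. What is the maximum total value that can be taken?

136 sci

Best selections within mass 53 and stock limits:
- 1×option 1 + 3×option 2 + 1×option 3: mass 50, value 136
- 3×option 2 + 1×option 3: mass 38, value 128
- 1×option 1 + 3×option 2: mass 45, value 125
Best: 136 sci.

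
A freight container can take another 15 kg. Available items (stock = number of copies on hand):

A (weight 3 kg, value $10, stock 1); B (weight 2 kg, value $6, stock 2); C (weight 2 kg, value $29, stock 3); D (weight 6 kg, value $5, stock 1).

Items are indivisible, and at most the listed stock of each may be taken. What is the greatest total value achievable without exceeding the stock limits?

Top feasible selections:
- 1×A + 2×B + 3×C: weight 13, value 109
- 1×A + 1×B + 3×C: weight 11, value 103
Best: $109.

$109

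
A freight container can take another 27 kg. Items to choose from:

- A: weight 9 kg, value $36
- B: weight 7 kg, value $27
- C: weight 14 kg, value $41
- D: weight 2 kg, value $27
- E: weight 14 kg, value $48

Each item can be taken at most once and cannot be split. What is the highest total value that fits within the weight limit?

$111

This is a 0/1 knapsack; check combinations near the capacity.
- A+D+E: weight 9+2+14=25, value 36+27+48=111
- A+C+D: weight 9+14+2=25, value 36+41+27=104
- B+D+E: weight 7+2+14=23, value 27+27+48=102
Best: $111.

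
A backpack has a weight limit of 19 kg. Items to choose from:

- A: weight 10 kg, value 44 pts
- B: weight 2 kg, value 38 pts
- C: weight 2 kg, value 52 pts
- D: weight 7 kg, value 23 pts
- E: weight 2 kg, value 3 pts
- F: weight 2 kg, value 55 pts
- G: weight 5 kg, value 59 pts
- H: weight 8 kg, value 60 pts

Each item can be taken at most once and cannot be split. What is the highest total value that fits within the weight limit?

This is a 0/1 knapsack; check combinations near the capacity.
- B+C+F+G+H: weight 2+2+2+5+8=19, value 38+52+55+59+60=264
- C+E+F+G+H: weight 2+2+2+5+8=19, value 52+3+55+59+60=229
- B+C+D+F+G: weight 2+2+7+2+5=18, value 38+52+23+55+59=227
- C+F+G+H: weight 2+2+5+8=17, value 52+55+59+60=226
- B+E+F+G+H: weight 2+2+2+5+8=19, value 38+3+55+59+60=215
Best: 264 pts.

264 pts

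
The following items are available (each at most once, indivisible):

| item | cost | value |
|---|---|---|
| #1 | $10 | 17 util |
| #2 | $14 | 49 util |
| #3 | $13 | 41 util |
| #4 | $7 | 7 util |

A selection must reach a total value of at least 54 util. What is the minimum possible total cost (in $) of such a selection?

21

Subsets with value ≥ 54, sorted by total cost:
- #2+#4: cost 21, value 56
- #1+#3: cost 23, value 58
Minimum cost: 21 $.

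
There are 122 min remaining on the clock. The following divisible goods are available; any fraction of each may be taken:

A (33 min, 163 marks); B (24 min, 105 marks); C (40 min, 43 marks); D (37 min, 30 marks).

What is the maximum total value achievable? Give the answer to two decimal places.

331.27

Take in order of value per unit:
- A (163/33 per unit): all 33 → value 163, running total 163.00
- B (105/24 per unit): all 24 → value 105, running total 268.00
- C (43/40 per unit): all 40 → value 43, running total 311.00
- D (30/37 per unit): 25 of 37 → value 25×30/37 = 20.2703, running total 331.27
Total 331.27.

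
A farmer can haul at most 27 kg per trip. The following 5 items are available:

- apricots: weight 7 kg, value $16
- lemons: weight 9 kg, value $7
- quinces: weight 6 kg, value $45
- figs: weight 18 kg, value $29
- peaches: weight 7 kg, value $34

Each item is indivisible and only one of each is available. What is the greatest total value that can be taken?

$95

Check high-value combinations within 27 kg:
- apricots+quinces+peaches: weight 7+6+7=20, value 16+45+34=95
- lemons+quinces+peaches: weight 9+6+7=22, value 7+45+34=86
- quinces+peaches: weight 6+7=13, value 45+34=79
Best: $95.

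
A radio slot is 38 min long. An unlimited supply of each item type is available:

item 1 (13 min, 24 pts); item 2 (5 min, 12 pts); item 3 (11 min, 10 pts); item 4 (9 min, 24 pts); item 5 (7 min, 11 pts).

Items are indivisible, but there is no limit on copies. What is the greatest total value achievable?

Best value-per-unit is item 4 at 24/9; filling with it alone gives 4×24 = 96.
Optimal mix: 4×item 2 + 2×item 4 → duration 38, value 96.

96 pts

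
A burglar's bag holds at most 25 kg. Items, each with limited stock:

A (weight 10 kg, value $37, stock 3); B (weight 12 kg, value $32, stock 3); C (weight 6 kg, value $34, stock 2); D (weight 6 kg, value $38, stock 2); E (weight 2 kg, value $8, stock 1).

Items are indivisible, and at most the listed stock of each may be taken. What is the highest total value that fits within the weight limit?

$144

Top feasible selections:
- 2×C + 2×D: weight 24, value 144
- 1×A + 2×D + 1×E: weight 24, value 121
- 1×C + 2×D + 1×E: weight 20, value 118
Best: $144.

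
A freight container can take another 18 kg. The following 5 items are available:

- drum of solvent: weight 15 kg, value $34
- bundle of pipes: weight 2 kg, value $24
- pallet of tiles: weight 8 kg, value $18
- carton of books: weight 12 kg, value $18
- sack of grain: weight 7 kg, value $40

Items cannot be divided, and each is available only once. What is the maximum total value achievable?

$82

Check high-value combinations within 18 kg:
- bundle of pipes+pallet of tiles+sack of grain: weight 2+8+7=17, value 24+18+40=82
- bundle of pipes+sack of grain: weight 2+7=9, value 24+40=64
- pallet of tiles+sack of grain: weight 8+7=15, value 18+40=58
Best: $82.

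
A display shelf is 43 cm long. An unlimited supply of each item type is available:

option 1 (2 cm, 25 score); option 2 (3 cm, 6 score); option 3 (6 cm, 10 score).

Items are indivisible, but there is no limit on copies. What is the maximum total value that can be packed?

525 score

Best value-per-unit is option 1 at 25/2, and filling with it alone uses length 21×2=42. No mix of the others beats 21×25 = 525.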